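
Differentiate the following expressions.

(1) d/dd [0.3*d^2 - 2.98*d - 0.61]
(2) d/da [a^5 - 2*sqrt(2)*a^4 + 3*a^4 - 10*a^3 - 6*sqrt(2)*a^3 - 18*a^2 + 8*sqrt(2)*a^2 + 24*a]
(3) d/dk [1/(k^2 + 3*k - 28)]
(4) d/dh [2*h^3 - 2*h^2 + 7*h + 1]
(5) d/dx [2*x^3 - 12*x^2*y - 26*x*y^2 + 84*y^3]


(1) = 0.6*d - 2.98
(2) = 5*a^4 - 8*sqrt(2)*a^3 + 12*a^3 - 30*a^2 - 18*sqrt(2)*a^2 - 36*a + 16*sqrt(2)*a + 24
(3) = (-2*k - 3)/(k^2 + 3*k - 28)^2
(4) = 6*h^2 - 4*h + 7
(5) = 6*x^2 - 24*x*y - 26*y^2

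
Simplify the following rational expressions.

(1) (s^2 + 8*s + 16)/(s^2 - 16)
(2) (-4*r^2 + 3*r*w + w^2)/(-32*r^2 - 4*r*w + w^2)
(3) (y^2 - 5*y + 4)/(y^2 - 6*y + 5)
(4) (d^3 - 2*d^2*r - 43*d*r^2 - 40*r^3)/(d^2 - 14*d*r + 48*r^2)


(1) = (s + 4)/(s - 4)
(2) = (r - w)/(8*r - w)
(3) = (y - 4)/(y - 5)
(4) = (-d^2 - 6*d*r - 5*r^2)/(-d + 6*r)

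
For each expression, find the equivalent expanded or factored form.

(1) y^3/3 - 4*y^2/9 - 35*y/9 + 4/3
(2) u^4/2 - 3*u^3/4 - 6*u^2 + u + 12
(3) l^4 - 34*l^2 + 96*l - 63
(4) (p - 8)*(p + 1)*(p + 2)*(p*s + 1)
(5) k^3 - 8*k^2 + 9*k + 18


(1) = (y/3 + 1)*(y - 4)*(y - 1/3)
(2) = (u/2 + 1)*(u - 4)*(u - 3/2)*(u + 2)
(3) = (l - 3)^2*(l - 1)*(l + 7)
(4) = p^4*s - 5*p^3*s + p^3 - 22*p^2*s - 5*p^2 - 16*p*s - 22*p - 16
(5) = (k - 6)*(k - 3)*(k + 1)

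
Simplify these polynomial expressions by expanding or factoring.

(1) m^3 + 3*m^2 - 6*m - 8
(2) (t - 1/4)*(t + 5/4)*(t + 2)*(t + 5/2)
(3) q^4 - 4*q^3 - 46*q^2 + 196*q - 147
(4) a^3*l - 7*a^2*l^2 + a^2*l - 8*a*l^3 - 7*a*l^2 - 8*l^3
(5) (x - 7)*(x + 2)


(1) = (m - 2)*(m + 1)*(m + 4)
(2) = t^4 + 11*t^3/2 + 147*t^2/16 + 115*t/32 - 25/16
(3) = (q - 7)*(q - 3)*(q - 1)*(q + 7)
(4) = (a - 8*l)*(a + l)*(a*l + l)
(5) = x^2 - 5*x - 14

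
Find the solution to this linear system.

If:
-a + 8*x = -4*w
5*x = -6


Then:
a = 4*w - 48/5
x = -6/5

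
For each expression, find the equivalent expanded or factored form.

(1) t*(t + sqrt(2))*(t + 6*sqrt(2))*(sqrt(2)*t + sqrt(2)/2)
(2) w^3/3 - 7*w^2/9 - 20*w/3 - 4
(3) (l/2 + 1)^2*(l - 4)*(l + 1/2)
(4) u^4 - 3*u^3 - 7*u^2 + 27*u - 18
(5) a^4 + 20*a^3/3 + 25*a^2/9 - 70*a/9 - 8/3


(1) = sqrt(2)*t^4 + sqrt(2)*t^3/2 + 14*t^3 + 7*t^2 + 12*sqrt(2)*t^2 + 6*sqrt(2)*t
(2) = (w/3 + 1)*(w - 6)*(w + 2/3)
(3) = l^4/4 + l^3/8 - 3*l^2 - 11*l/2 - 2
(4) = (u - 3)*(u - 2)*(u - 1)*(u + 3)
(5) = (a - 1)*(a + 1/3)*(a + 4/3)*(a + 6)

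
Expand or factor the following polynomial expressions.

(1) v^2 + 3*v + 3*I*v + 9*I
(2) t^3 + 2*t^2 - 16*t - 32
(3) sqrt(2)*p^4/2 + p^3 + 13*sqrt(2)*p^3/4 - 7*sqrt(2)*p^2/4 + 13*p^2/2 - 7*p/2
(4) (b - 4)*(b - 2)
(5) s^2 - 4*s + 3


(1) = (v + 3)*(v + 3*I)
(2) = (t - 4)*(t + 2)*(t + 4)
(3) = p*(p - 1/2)*(p + 7)*(sqrt(2)*p/2 + 1)
(4) = b^2 - 6*b + 8
(5) = (s - 3)*(s - 1)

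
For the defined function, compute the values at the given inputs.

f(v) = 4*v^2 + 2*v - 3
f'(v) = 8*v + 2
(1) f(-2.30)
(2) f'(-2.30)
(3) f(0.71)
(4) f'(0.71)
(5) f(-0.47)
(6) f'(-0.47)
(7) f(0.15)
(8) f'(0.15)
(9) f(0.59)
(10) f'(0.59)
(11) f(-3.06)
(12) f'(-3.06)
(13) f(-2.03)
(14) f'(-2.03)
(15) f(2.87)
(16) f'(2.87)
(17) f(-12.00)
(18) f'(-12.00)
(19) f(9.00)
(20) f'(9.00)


(1) = 13.56
(2) = -16.40
(3) = 0.44
(4) = 7.68
(5) = -3.06
(6) = -1.76
(7) = -2.61
(8) = 3.20
(9) = -0.43
(10) = 6.72
(11) = 28.33
(12) = -22.48
(13) = 9.42
(14) = -14.24
(15) = 35.69
(16) = 24.96
(17) = 549.00
(18) = -94.00
(19) = 339.00
(20) = 74.00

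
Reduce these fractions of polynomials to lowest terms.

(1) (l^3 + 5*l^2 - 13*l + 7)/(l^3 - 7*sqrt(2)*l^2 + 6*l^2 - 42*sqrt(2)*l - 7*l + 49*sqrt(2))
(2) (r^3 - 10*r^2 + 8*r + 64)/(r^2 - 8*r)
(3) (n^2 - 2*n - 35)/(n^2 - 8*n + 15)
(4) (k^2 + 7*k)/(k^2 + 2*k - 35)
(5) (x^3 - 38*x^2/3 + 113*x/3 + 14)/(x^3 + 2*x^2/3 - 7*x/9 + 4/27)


(1) = (l - 1)/(l - 7*sqrt(2))
(2) = (r^2 - 2*r - 8)/r
(3) = (n^2 - 2*n - 35)/(n^2 - 8*n + 15)
(4) = k/(k - 5)
(5) = (27*x^3 - 342*x^2 + 1017*x + 378)/(27*x^3 + 18*x^2 - 21*x + 4)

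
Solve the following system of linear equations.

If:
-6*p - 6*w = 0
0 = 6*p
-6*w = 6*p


Then:
p = 0
w = 0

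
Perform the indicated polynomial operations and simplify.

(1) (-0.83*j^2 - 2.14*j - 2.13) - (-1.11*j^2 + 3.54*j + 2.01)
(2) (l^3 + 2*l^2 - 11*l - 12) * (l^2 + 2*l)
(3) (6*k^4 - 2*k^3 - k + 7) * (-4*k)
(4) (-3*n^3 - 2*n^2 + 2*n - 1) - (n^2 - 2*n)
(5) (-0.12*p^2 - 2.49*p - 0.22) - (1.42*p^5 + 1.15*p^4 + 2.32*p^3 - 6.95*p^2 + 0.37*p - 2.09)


(1) = 0.28*j^2 - 5.68*j - 4.14
(2) = l^5 + 4*l^4 - 7*l^3 - 34*l^2 - 24*l
(3) = -24*k^5 + 8*k^4 + 4*k^2 - 28*k
(4) = -3*n^3 - 3*n^2 + 4*n - 1
(5) = -1.42*p^5 - 1.15*p^4 - 2.32*p^3 + 6.83*p^2 - 2.86*p + 1.87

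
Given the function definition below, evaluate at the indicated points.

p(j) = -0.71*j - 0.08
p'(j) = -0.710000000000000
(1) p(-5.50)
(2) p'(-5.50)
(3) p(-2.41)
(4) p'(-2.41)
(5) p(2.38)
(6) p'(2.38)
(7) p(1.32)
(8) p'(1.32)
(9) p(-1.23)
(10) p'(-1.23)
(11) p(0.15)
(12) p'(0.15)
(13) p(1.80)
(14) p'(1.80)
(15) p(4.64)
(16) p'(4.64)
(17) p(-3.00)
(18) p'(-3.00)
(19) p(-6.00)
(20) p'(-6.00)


(1) = 3.82
(2) = -0.71
(3) = 1.63
(4) = -0.71
(5) = -1.77
(6) = -0.71
(7) = -1.02
(8) = -0.71
(9) = 0.79
(10) = -0.71
(11) = -0.19
(12) = -0.71
(13) = -1.36
(14) = -0.71
(15) = -3.37
(16) = -0.71
(17) = 2.05
(18) = -0.71
(19) = 4.18
(20) = -0.71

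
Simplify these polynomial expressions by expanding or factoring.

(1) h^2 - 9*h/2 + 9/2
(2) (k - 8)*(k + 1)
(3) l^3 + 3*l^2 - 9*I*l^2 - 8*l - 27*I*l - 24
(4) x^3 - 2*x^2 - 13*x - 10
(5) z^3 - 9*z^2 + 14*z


(1) = (h - 3)*(h - 3/2)
(2) = k^2 - 7*k - 8
(3) = (l + 3)*(l - 8*I)*(l - I)
(4) = (x - 5)*(x + 1)*(x + 2)
(5) = z*(z - 7)*(z - 2)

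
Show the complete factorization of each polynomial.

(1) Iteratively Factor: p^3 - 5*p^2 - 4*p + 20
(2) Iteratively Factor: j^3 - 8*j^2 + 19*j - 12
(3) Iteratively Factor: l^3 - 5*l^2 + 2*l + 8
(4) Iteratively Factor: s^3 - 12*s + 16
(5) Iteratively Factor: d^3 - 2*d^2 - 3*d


(1) = (p - 2)*(p^2 - 3*p - 10) = (p - 5)*(p - 2)*(p + 2)
(2) = (j - 3)*(j^2 - 5*j + 4) = (j - 3)*(j - 1)*(j - 4)
(3) = (l + 1)*(l^2 - 6*l + 8) = (l - 2)*(l + 1)*(l - 4)
(4) = (s + 4)*(s^2 - 4*s + 4) = (s - 2)*(s + 4)*(s - 2)
(5) = (d - 3)*(d^2 + d) = (d - 3)*(d + 1)*(d)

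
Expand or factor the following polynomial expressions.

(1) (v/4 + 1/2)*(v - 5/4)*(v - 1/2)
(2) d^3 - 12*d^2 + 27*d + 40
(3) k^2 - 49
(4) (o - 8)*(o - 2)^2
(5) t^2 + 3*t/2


(1) = v^3/4 + v^2/16 - 23*v/32 + 5/16
(2) = (d - 8)*(d - 5)*(d + 1)
(3) = (k - 7)*(k + 7)
(4) = o^3 - 12*o^2 + 36*o - 32
(5) = t*(t + 3/2)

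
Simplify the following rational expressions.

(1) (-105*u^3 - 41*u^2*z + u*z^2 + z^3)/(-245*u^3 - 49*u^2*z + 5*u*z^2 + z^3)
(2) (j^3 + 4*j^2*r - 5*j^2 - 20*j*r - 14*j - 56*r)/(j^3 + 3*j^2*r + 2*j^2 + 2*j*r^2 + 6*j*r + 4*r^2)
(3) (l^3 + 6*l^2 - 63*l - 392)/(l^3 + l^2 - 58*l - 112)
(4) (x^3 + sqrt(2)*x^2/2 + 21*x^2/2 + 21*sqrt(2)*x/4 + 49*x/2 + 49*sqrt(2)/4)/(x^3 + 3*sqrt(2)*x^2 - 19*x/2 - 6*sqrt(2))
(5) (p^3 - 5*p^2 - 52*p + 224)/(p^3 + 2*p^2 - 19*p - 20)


(1) = (3*u + z)/(7*u + z)
(2) = (j^2 + 4*j*r - 7*j - 28*r)/(j^2 + 3*j*r + 2*r^2)
(3) = (l + 7)/(l + 2)
(4) = (8*x^2 + 84*x + 196)/(8*x^2 + 20*sqrt(2)*x - 96)
(5) = (p^2 - p - 56)/(p^2 + 6*p + 5)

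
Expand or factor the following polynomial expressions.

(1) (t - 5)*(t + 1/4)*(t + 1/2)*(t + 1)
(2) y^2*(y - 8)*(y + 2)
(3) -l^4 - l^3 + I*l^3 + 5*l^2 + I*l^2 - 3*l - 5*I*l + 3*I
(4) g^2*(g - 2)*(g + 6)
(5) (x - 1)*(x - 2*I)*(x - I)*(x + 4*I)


(1) = t^4 - 13*t^3/4 - 63*t^2/8 - 17*t/4 - 5/8
(2) = y^4 - 6*y^3 - 16*y^2
(3) = (l - 1)*(l + 3)*(I*l + 1)*(I*l - I)
(4) = g^4 + 4*g^3 - 12*g^2
(5) = x^4 - x^3 + I*x^3 + 10*x^2 - I*x^2 - 10*x - 8*I*x + 8*I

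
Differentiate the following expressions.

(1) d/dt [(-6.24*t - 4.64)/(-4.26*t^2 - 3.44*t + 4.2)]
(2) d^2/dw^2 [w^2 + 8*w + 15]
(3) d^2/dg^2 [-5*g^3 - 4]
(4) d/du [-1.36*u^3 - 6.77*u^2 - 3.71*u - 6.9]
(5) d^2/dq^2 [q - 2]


(1) = (26.5824*t^2 + 21.4656*t - (6.24*t + 4.64)*(8.52*t + 3.44) - 26.208)/(4.26*t^2 + 3.44*t - 4.2)^2
(2) = 2
(3) = -30*g
(4) = -4.08*u^2 - 13.54*u - 3.71
(5) = 0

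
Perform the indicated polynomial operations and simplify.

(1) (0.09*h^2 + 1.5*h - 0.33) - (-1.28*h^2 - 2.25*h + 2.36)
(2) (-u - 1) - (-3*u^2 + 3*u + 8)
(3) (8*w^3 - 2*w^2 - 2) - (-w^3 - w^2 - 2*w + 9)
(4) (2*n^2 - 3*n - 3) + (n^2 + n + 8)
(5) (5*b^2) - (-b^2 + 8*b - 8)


(1) = 1.37*h^2 + 3.75*h - 2.69
(2) = 3*u^2 - 4*u - 9
(3) = 9*w^3 - w^2 + 2*w - 11
(4) = 3*n^2 - 2*n + 5
(5) = 6*b^2 - 8*b + 8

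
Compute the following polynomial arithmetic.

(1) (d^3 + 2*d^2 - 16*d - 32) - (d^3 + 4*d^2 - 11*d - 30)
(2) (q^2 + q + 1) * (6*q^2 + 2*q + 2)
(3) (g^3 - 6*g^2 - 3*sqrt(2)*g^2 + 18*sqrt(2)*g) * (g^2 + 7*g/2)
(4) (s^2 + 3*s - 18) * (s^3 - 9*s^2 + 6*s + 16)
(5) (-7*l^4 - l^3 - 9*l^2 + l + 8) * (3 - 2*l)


(1) = -2*d^2 - 5*d - 2
(2) = 6*q^4 + 8*q^3 + 10*q^2 + 4*q + 2
(3) = g^5 - 3*sqrt(2)*g^4 - 5*g^4/2 - 21*g^3 + 15*sqrt(2)*g^3/2 + 63*sqrt(2)*g^2
(4) = s^5 - 6*s^4 - 39*s^3 + 196*s^2 - 60*s - 288
(5) = 14*l^5 - 19*l^4 + 15*l^3 - 29*l^2 - 13*l + 24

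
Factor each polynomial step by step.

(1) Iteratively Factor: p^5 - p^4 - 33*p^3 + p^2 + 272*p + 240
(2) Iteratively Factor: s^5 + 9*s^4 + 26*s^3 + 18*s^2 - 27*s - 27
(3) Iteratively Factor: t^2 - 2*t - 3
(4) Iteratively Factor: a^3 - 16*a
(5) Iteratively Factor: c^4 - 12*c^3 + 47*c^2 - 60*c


(1) = (p - 4)*(p^4 + 3*p^3 - 21*p^2 - 83*p - 60) = (p - 4)*(p + 1)*(p^3 + 2*p^2 - 23*p - 60) = (p - 4)*(p + 1)*(p + 4)*(p^2 - 2*p - 15) = (p - 5)*(p - 4)*(p + 1)*(p + 4)*(p + 3)
(2) = (s - 1)*(s^4 + 10*s^3 + 36*s^2 + 54*s + 27) = (s - 1)*(s + 3)*(s^3 + 7*s^2 + 15*s + 9) = (s - 1)*(s + 3)^2*(s^2 + 4*s + 3) = (s - 1)*(s + 1)*(s + 3)^2*(s + 3)
(3) = (t - 3)*(t + 1)
(4) = (a + 4)*(a^2 - 4*a) = (a - 4)*(a + 4)*(a)
(5) = (c - 3)*(c^3 - 9*c^2 + 20*c) = c*(c - 3)*(c^2 - 9*c + 20) = c*(c - 5)*(c - 3)*(c - 4)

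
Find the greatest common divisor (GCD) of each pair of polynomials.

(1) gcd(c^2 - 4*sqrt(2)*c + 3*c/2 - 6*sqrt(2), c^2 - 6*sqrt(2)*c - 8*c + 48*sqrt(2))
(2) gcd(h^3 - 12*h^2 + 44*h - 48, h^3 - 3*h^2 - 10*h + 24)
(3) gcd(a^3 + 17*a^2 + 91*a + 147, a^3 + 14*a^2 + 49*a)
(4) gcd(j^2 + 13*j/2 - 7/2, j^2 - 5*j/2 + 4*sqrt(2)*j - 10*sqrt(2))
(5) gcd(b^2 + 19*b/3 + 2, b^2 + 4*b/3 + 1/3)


(1) = 1
(2) = gcd((h - 6)*(h - 4)*(h - 2), (h - 4)*(h - 2)*(h + 3)) = h^2 - 6*h + 8
(3) = gcd((a + 3)*(a + 7)^2, a*(a + 7)^2) = a^2 + 14*a + 49
(4) = gcd((j - 1/2)*(j + 7), (j - 5/2)*(j + 4*sqrt(2))) = 1
(5) = gcd((b + 1/3)*(b + 6), (b + 1/3)*(b + 1)) = b + 1/3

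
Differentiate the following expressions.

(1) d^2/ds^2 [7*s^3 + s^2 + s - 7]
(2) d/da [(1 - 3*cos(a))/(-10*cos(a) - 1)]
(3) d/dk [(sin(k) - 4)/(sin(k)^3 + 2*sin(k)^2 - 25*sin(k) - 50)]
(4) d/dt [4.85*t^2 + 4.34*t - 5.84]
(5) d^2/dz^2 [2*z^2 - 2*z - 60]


(1) = 42*s + 2
(2) = -13*sin(a)/(10*cos(a) + 1)^2
(3) = (-2*sin(k)^3 + 10*sin(k)^2 + 16*sin(k) - 150)*cos(k)/(sin(k)^3 + 2*sin(k)^2 - 25*sin(k) - 50)^2
(4) = 9.7*t + 4.34
(5) = 4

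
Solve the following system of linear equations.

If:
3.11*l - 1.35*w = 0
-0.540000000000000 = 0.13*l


Then:
l = -4.15
w = -9.57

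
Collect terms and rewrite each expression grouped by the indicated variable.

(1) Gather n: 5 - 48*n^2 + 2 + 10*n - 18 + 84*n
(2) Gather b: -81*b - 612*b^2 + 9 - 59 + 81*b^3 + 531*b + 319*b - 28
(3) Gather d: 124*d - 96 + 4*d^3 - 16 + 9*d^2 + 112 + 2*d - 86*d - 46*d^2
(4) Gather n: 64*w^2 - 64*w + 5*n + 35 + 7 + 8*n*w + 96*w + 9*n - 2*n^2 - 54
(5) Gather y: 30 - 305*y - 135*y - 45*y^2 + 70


(1) = -48*n^2 + 94*n - 11
(2) = 81*b^3 - 612*b^2 + 769*b - 78
(3) = 4*d^3 - 37*d^2 + 40*d
(4) = -2*n^2 + n*(8*w + 14) + 64*w^2 + 32*w - 12
(5) = -45*y^2 - 440*y + 100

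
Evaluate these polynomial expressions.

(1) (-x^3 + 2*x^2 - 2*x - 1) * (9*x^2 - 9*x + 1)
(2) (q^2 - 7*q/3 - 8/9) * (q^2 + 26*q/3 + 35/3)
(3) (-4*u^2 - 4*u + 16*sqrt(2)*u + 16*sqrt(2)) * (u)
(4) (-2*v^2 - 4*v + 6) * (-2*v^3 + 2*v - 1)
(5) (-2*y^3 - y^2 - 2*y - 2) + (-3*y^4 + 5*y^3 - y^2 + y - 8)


(1) = -9*x^5 + 27*x^4 - 37*x^3 + 11*x^2 + 7*x - 1
(2) = q^4 + 19*q^3/3 - 85*q^2/9 - 943*q/27 - 280/27
(3) = -4*u^3 - 4*u^2 + 16*sqrt(2)*u^2 + 16*sqrt(2)*u
(4) = 4*v^5 + 8*v^4 - 16*v^3 - 6*v^2 + 16*v - 6
(5) = -3*y^4 + 3*y^3 - 2*y^2 - y - 10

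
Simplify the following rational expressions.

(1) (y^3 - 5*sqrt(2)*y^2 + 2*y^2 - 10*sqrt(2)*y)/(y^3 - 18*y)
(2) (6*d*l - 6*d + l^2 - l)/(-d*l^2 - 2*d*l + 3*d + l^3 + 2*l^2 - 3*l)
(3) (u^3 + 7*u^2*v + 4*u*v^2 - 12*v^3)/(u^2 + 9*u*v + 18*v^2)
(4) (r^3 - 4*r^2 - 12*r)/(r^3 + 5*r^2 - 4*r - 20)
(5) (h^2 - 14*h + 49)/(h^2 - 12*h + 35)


(1) = (y^2 + y*(2 - 5*sqrt(2)) - 10*sqrt(2))/(y^2 - 18)
(2) = (-6*d - l)/(d*l + 3*d - l^2 - 3*l)
(3) = (u^2 + u*v - 2*v^2)/(u + 3*v)
(4) = (r^2 - 6*r)/(r^2 + 3*r - 10)
(5) = (h - 7)/(h - 5)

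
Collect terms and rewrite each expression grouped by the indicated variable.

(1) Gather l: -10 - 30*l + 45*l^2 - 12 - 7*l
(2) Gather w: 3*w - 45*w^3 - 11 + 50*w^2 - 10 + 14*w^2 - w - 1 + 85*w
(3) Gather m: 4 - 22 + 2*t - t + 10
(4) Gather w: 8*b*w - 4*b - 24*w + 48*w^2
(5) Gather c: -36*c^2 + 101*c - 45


(1) = 45*l^2 - 37*l - 22
(2) = -45*w^3 + 64*w^2 + 87*w - 22
(3) = t - 8
(4) = -4*b + 48*w^2 + w*(8*b - 24)
(5) = -36*c^2 + 101*c - 45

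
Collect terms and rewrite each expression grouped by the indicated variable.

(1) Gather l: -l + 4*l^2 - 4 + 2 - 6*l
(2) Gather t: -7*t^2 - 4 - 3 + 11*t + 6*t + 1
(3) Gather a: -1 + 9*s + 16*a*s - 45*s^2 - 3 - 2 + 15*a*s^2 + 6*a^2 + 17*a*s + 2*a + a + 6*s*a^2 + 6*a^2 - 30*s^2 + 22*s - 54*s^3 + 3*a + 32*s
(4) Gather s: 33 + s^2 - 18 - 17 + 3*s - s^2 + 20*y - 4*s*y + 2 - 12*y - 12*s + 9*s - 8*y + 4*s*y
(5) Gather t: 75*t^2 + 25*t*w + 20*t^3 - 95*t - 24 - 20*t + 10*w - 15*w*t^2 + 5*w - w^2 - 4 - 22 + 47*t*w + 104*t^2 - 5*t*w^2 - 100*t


(1) = 4*l^2 - 7*l - 2
(2) = -7*t^2 + 17*t - 6
(3) = a^2*(6*s + 12) + a*(15*s^2 + 33*s + 6) - 54*s^3 - 75*s^2 + 63*s - 6
(4) = 0
(5) = 20*t^3 + t^2*(179 - 15*w) + t*(-5*w^2 + 72*w - 215) - w^2 + 15*w - 50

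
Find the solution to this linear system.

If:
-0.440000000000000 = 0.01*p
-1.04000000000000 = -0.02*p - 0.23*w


Then:
p = -44.00
w = 8.35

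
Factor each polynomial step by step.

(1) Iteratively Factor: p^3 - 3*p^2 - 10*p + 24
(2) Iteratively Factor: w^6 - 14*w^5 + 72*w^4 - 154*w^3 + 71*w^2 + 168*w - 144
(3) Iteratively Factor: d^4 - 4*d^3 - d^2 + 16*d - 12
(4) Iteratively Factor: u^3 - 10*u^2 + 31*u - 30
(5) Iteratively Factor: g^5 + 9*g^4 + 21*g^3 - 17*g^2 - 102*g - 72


(1) = (p + 3)*(p^2 - 6*p + 8) = (p - 2)*(p + 3)*(p - 4)
(2) = (w - 3)*(w^5 - 11*w^4 + 39*w^3 - 37*w^2 - 40*w + 48) = (w - 4)*(w - 3)*(w^4 - 7*w^3 + 11*w^2 + 7*w - 12) = (w - 4)*(w - 3)^2*(w^3 - 4*w^2 - w + 4) = (w - 4)^2*(w - 3)^2*(w^2 - 1) = (w - 4)^2*(w - 3)^2*(w - 1)*(w + 1)
(3) = (d - 2)*(d^3 - 2*d^2 - 5*d + 6) = (d - 2)*(d - 1)*(d^2 - d - 6) = (d - 2)*(d - 1)*(d + 2)*(d - 3)
(4) = (u - 2)*(u^2 - 8*u + 15) = (u - 3)*(u - 2)*(u - 5)
(5) = (g + 3)*(g^4 + 6*g^3 + 3*g^2 - 26*g - 24) = (g + 3)*(g + 4)*(g^3 + 2*g^2 - 5*g - 6) = (g + 1)*(g + 3)*(g + 4)*(g^2 + g - 6) = (g + 1)*(g + 3)^2*(g + 4)*(g - 2)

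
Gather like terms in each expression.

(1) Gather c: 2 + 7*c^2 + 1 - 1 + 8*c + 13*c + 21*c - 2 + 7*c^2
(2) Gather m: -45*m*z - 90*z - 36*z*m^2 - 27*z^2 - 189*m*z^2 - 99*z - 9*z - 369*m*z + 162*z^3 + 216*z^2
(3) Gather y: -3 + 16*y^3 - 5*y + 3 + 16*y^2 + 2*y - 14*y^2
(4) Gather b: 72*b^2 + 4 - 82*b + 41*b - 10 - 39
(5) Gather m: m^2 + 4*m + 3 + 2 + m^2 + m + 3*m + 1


(1) = 14*c^2 + 42*c
(2) = -36*m^2*z + m*(-189*z^2 - 414*z) + 162*z^3 + 189*z^2 - 198*z
(3) = 16*y^3 + 2*y^2 - 3*y
(4) = 72*b^2 - 41*b - 45
(5) = 2*m^2 + 8*m + 6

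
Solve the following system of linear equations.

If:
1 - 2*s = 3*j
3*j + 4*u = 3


Then:
j = 1 - 4*u/3
s = 2*u - 1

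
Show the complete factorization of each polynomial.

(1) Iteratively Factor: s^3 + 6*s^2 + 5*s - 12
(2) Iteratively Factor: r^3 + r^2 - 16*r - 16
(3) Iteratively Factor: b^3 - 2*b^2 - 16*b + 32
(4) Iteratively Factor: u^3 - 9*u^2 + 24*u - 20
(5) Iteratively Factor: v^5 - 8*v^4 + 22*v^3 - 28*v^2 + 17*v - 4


(1) = (s + 3)*(s^2 + 3*s - 4) = (s + 3)*(s + 4)*(s - 1)
(2) = (r - 4)*(r^2 + 5*r + 4) = (r - 4)*(r + 1)*(r + 4)
(3) = (b - 2)*(b^2 - 16) = (b - 2)*(b + 4)*(b - 4)
(4) = (u - 2)*(u^2 - 7*u + 10) = (u - 2)^2*(u - 5)
(5) = (v - 1)*(v^4 - 7*v^3 + 15*v^2 - 13*v + 4) = (v - 1)^2*(v^3 - 6*v^2 + 9*v - 4) = (v - 1)^3*(v^2 - 5*v + 4) = (v - 1)^4*(v - 4)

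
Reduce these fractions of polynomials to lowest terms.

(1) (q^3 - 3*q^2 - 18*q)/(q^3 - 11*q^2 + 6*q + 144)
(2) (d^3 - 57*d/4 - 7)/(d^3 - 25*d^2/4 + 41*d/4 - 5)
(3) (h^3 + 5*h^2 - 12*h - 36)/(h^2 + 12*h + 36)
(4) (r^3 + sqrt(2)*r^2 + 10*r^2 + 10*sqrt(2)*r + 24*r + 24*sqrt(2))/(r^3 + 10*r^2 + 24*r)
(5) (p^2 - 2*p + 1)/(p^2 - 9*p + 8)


(1) = q/(q - 8)
(2) = (4*d^2 + 16*d + 7)/(4*d^2 - 9*d + 5)
(3) = (h^2 - h - 6)/(h + 6)
(4) = (r + sqrt(2))/r
(5) = (p - 1)/(p - 8)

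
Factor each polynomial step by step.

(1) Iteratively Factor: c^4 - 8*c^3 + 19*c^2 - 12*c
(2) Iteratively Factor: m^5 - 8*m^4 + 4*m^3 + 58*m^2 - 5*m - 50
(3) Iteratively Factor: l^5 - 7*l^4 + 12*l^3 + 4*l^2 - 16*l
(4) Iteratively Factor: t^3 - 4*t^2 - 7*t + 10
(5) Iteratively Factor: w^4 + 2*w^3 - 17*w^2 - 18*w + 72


(1) = (c)*(c^3 - 8*c^2 + 19*c - 12) = c*(c - 1)*(c^2 - 7*c + 12) = c*(c - 3)*(c - 1)*(c - 4)
(2) = (m - 5)*(m^4 - 3*m^3 - 11*m^2 + 3*m + 10) = (m - 5)*(m - 1)*(m^3 - 2*m^2 - 13*m - 10) = (m - 5)*(m - 1)*(m + 1)*(m^2 - 3*m - 10) = (m - 5)*(m - 1)*(m + 1)*(m + 2)*(m - 5)
(3) = (l - 2)*(l^4 - 5*l^3 + 2*l^2 + 8*l) = (l - 2)^2*(l^3 - 3*l^2 - 4*l) = l*(l - 2)^2*(l^2 - 3*l - 4) = l*(l - 2)^2*(l + 1)*(l - 4)
(4) = (t + 2)*(t^2 - 6*t + 5) = (t - 5)*(t + 2)*(t - 1)
(5) = (w - 2)*(w^3 + 4*w^2 - 9*w - 36) = (w - 2)*(w + 3)*(w^2 + w - 12) = (w - 3)*(w - 2)*(w + 3)*(w + 4)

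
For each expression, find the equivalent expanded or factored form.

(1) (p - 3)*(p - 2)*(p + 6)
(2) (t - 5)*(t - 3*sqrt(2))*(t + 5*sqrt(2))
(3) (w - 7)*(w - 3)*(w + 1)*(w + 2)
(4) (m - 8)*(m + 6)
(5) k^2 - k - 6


(1) = p^3 + p^2 - 24*p + 36
(2) = t^3 - 5*t^2 + 2*sqrt(2)*t^2 - 30*t - 10*sqrt(2)*t + 150
(3) = w^4 - 7*w^3 - 7*w^2 + 43*w + 42
(4) = m^2 - 2*m - 48
(5) = (k - 3)*(k + 2)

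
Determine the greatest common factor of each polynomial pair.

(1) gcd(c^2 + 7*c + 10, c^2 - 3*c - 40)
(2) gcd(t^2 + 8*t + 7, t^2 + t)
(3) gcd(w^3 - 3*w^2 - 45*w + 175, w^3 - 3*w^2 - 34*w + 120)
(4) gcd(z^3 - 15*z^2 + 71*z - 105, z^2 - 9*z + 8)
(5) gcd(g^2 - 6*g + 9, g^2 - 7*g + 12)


(1) = gcd((c + 2)*(c + 5), (c - 8)*(c + 5)) = c + 5
(2) = t + 1
(3) = w - 5
(4) = 1
(5) = g - 3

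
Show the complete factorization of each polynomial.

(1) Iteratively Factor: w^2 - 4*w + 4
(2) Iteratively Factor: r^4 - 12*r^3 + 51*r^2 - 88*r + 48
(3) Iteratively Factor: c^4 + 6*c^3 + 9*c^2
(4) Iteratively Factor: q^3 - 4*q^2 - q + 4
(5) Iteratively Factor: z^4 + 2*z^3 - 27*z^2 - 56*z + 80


(1) = (w - 2)*(w - 2)
(2) = (r - 4)*(r^3 - 8*r^2 + 19*r - 12) = (r - 4)*(r - 1)*(r^2 - 7*r + 12) = (r - 4)*(r - 3)*(r - 1)*(r - 4)
(3) = (c + 3)*(c^3 + 3*c^2) = (c + 3)^2*(c^2) = c*(c + 3)^2*(c)
(4) = (q - 4)*(q^2 - 1) = (q - 4)*(q + 1)*(q - 1)
(5) = (z + 4)*(z^3 - 2*z^2 - 19*z + 20) = (z - 1)*(z + 4)*(z^2 - z - 20) = (z - 5)*(z - 1)*(z + 4)*(z + 4)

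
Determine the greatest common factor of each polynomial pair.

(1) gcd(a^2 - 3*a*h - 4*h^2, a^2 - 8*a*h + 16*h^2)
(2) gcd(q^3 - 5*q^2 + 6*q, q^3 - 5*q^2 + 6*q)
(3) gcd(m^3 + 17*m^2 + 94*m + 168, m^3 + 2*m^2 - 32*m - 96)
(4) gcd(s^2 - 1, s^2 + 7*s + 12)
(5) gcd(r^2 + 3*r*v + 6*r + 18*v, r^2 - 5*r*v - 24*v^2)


(1) = a - 4*h
(2) = gcd(q*(q - 3)*(q - 2), q*(q - 3)*(q - 2)) = q^3 - 5*q^2 + 6*q
(3) = m + 4
(4) = 1
(5) = r + 3*v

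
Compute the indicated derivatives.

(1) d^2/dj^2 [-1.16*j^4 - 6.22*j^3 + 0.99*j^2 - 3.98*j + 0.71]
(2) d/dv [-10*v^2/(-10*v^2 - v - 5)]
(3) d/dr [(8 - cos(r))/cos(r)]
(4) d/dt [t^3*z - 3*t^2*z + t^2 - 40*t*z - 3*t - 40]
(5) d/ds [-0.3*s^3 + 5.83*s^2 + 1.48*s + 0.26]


(1) = -13.92*j^2 - 37.32*j + 1.98
(2) = 10*v*(v + 10)/(100*v^4 + 20*v^3 + 101*v^2 + 10*v + 25)
(3) = 8*sin(r)/cos(r)^2
(4) = 3*t^2*z - 6*t*z + 2*t - 40*z - 3
(5) = -0.9*s^2 + 11.66*s + 1.48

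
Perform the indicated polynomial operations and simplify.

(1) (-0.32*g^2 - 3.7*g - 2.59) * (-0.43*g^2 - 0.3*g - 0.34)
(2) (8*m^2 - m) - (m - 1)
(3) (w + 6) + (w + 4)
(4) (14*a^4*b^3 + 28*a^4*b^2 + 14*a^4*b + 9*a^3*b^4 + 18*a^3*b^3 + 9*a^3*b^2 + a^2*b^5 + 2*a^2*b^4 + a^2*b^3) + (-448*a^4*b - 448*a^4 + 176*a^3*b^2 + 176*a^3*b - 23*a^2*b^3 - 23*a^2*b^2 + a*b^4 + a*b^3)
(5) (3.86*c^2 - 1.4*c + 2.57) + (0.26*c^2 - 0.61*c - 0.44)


(1) = 0.1376*g^4 + 1.687*g^3 + 2.3325*g^2 + 2.035*g + 0.8806
(2) = 8*m^2 - 2*m + 1
(3) = 2*w + 10
(4) = 14*a^4*b^3 + 28*a^4*b^2 - 434*a^4*b - 448*a^4 + 9*a^3*b^4 + 18*a^3*b^3 + 185*a^3*b^2 + 176*a^3*b + a^2*b^5 + 2*a^2*b^4 - 22*a^2*b^3 - 23*a^2*b^2 + a*b^4 + a*b^3
(5) = 4.12*c^2 - 2.01*c + 2.13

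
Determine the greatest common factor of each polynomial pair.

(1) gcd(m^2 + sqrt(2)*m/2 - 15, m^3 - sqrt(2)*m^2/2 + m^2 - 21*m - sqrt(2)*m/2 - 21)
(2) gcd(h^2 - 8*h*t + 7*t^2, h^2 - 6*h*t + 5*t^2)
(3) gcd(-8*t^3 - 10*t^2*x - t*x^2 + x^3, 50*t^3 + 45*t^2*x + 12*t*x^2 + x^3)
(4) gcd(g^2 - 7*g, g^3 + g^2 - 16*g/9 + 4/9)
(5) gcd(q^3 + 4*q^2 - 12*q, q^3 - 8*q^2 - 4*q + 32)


(1) = m + 3*sqrt(2)
(2) = gcd((h - 7*t)*(h - t), (h - 5*t)*(h - t)) = -h + t
(3) = 2*t + x
(4) = 1
(5) = q - 2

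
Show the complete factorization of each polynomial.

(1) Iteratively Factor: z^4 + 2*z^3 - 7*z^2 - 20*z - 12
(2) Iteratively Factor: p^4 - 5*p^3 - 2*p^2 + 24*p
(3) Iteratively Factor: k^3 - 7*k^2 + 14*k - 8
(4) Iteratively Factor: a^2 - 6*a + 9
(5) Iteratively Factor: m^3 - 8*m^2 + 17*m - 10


(1) = (z - 3)*(z^3 + 5*z^2 + 8*z + 4) = (z - 3)*(z + 2)*(z^2 + 3*z + 2) = (z - 3)*(z + 2)^2*(z + 1)
(2) = (p)*(p^3 - 5*p^2 - 2*p + 24) = p*(p - 4)*(p^2 - p - 6) = p*(p - 4)*(p + 2)*(p - 3)
(3) = (k - 1)*(k^2 - 6*k + 8) = (k - 2)*(k - 1)*(k - 4)
(4) = (a - 3)*(a - 3)
(5) = (m - 5)*(m^2 - 3*m + 2) = (m - 5)*(m - 2)*(m - 1)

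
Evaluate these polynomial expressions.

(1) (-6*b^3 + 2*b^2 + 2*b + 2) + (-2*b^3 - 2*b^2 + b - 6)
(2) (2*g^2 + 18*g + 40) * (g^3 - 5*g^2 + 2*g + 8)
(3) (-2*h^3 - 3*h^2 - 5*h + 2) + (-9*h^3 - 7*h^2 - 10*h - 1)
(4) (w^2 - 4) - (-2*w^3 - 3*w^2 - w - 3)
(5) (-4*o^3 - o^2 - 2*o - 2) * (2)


(1) = -8*b^3 + 3*b - 4
(2) = 2*g^5 + 8*g^4 - 46*g^3 - 148*g^2 + 224*g + 320
(3) = -11*h^3 - 10*h^2 - 15*h + 1
(4) = 2*w^3 + 4*w^2 + w - 1
(5) = -8*o^3 - 2*o^2 - 4*o - 4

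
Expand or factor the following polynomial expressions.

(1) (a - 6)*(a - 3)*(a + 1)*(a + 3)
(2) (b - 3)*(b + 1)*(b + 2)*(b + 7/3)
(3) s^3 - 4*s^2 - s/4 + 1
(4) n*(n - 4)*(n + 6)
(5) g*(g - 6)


(1) = a^4 - 5*a^3 - 15*a^2 + 45*a + 54
(2) = b^4 + 7*b^3/3 - 7*b^2 - 67*b/3 - 14
(3) = (s - 4)*(s - 1/2)*(s + 1/2)
(4) = n^3 + 2*n^2 - 24*n
(5) = g^2 - 6*g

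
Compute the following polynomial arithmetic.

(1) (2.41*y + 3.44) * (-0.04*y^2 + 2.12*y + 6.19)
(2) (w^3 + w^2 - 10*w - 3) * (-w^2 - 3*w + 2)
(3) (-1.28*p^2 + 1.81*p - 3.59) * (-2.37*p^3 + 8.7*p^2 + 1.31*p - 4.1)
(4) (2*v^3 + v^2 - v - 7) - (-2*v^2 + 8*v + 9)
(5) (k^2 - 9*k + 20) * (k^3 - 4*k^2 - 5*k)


(1) = -0.0964*y^3 + 4.9716*y^2 + 22.2107*y + 21.2936
(2) = -w^5 - 4*w^4 + 9*w^3 + 35*w^2 - 11*w - 6
(3) = 3.0336*p^5 - 15.4257*p^4 + 22.5785*p^3 - 23.6139*p^2 - 12.1239*p + 14.719
(4) = 2*v^3 + 3*v^2 - 9*v - 16
(5) = k^5 - 13*k^4 + 51*k^3 - 35*k^2 - 100*k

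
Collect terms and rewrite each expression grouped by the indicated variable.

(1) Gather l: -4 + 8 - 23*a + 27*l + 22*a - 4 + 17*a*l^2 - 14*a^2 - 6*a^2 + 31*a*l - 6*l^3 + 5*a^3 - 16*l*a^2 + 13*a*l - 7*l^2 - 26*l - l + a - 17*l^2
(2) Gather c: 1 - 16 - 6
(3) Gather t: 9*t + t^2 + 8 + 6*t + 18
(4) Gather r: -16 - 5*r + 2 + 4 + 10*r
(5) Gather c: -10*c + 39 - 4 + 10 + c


(1) = 5*a^3 - 20*a^2 - 6*l^3 + l^2*(17*a - 24) + l*(-16*a^2 + 44*a)
(2) = -21
(3) = t^2 + 15*t + 26
(4) = 5*r - 10
(5) = 45 - 9*c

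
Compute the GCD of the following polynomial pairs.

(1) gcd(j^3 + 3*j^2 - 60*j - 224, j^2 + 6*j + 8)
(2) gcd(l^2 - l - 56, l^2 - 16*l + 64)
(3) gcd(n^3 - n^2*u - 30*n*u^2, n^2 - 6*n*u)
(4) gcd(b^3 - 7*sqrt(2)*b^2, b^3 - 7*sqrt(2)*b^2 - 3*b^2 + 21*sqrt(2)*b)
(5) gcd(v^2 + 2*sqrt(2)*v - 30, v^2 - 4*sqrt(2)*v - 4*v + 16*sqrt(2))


(1) = gcd((j - 8)*(j + 4)*(j + 7), (j + 2)*(j + 4)) = j + 4
(2) = gcd((l - 8)*(l + 7), (l - 8)^2) = l - 8
(3) = gcd(n*(n - 6*u)*(n + 5*u), n*(n - 6*u)) = -n^2 + 6*n*u
(4) = gcd(b^2*(b - 7*sqrt(2)), b*(b - 3)*(b - 7*sqrt(2))) = b^2 - 7*sqrt(2)*b
(5) = gcd((v - 3*sqrt(2))*(v + 5*sqrt(2)), (v - 4)*(v - 4*sqrt(2))) = 1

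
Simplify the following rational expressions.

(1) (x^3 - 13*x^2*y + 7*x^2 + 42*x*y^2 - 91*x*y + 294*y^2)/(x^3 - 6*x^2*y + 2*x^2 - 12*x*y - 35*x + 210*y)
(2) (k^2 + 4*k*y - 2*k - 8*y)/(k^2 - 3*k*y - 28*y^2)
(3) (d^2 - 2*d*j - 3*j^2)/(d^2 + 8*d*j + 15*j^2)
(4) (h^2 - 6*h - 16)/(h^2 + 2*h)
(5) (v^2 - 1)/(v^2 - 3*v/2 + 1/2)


(1) = (x - 7*y)/(x - 5)
(2) = (2 - k)/(-k + 7*y)
(3) = (d^2 - 2*d*j - 3*j^2)/(d^2 + 8*d*j + 15*j^2)
(4) = (h - 8)/h
(5) = (2*v + 2)/(2*v - 1)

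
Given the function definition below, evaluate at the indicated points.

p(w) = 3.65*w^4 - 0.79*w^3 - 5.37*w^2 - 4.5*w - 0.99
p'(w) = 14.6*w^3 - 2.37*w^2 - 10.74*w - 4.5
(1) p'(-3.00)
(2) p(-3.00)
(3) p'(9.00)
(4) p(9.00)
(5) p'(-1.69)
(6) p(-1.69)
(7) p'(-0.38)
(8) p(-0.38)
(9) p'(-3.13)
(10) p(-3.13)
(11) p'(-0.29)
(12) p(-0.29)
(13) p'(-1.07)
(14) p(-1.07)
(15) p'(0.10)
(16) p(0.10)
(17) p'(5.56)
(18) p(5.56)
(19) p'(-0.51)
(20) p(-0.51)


(1) = -387.81
(2) = 281.16
(3) = 10350.27
(4) = 22895.28
(5) = -63.59
(6) = 24.87
(7) = -1.56
(8) = 0.06
(9) = -441.80
(10) = 335.03
(11) = -1.94
(12) = -0.09
(13) = -13.61
(14) = 3.43
(15) = -5.58
(16) = -1.49
(17) = 2371.96
(18) = 3160.32
(19) = -1.58
(20) = 0.26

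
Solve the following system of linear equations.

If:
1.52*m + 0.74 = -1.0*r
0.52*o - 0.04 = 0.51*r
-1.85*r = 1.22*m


Then:
m = -0.86
o = 0.63
r = 0.57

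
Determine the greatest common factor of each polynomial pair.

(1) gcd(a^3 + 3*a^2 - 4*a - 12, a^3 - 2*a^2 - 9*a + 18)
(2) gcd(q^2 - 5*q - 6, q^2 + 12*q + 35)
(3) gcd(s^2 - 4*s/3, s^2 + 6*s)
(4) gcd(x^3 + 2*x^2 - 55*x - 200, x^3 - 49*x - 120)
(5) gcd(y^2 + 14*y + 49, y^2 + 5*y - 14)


(1) = gcd((a - 2)*(a + 2)*(a + 3), (a - 3)*(a - 2)*(a + 3)) = a^2 + a - 6
(2) = 1
(3) = gcd(s*(s - 4/3), s*(s + 6)) = s
(4) = x^2 - 3*x - 40
(5) = y + 7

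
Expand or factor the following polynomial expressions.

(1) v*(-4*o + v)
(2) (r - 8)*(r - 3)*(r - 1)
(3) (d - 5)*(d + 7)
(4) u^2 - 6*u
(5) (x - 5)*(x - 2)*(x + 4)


(1) = -4*o*v + v^2
(2) = r^3 - 12*r^2 + 35*r - 24
(3) = d^2 + 2*d - 35
(4) = u*(u - 6)
(5) = x^3 - 3*x^2 - 18*x + 40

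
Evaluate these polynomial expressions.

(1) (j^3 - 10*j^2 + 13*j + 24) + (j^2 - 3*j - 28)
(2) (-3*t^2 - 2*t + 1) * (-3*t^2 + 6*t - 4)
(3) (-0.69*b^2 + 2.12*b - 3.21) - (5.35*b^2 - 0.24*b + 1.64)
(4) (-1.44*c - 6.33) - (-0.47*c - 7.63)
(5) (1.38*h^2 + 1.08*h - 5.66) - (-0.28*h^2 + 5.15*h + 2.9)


(1) = j^3 - 9*j^2 + 10*j - 4
(2) = 9*t^4 - 12*t^3 - 3*t^2 + 14*t - 4
(3) = -6.04*b^2 + 2.36*b - 4.85
(4) = 1.3 - 0.97*c
(5) = 1.66*h^2 - 4.07*h - 8.56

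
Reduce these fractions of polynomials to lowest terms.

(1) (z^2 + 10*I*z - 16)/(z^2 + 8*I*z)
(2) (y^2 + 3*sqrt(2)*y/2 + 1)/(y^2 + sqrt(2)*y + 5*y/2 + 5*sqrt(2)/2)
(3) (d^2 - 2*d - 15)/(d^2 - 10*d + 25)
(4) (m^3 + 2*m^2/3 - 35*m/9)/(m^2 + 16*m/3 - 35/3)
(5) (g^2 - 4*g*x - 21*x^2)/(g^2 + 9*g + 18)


(1) = (z + 2*I)/z
(2) = (4*y + 2*sqrt(2))/(4*y + 10)
(3) = (d + 3)/(d - 5)
(4) = (3*m^2 + 7*m)/(3*m + 21)
(5) = (g^2 - 4*g*x - 21*x^2)/(g^2 + 9*g + 18)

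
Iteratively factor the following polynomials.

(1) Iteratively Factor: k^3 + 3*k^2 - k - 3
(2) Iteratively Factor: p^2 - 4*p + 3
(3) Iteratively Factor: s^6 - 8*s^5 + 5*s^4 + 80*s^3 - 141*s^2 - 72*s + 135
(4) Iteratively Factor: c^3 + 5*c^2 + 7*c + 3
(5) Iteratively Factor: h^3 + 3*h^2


(1) = (k - 1)*(k^2 + 4*k + 3) = (k - 1)*(k + 3)*(k + 1)
(2) = (p - 3)*(p - 1)
(3) = (s + 1)*(s^5 - 9*s^4 + 14*s^3 + 66*s^2 - 207*s + 135) = (s + 1)*(s + 3)*(s^4 - 12*s^3 + 50*s^2 - 84*s + 45) = (s - 3)*(s + 1)*(s + 3)*(s^3 - 9*s^2 + 23*s - 15) = (s - 5)*(s - 3)*(s + 1)*(s + 3)*(s^2 - 4*s + 3) = (s - 5)*(s - 3)*(s - 1)*(s + 1)*(s + 3)*(s - 3)
(4) = (c + 3)*(c^2 + 2*c + 1) = (c + 1)*(c + 3)*(c + 1)
(5) = (h)*(h^2 + 3*h) = h*(h + 3)*(h)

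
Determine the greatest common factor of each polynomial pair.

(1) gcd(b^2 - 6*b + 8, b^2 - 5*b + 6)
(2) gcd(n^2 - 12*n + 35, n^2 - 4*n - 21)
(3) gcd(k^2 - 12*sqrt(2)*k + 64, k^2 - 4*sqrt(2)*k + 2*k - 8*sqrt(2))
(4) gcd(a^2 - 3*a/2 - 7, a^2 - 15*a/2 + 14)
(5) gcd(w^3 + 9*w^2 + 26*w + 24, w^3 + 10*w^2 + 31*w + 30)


(1) = gcd((b - 4)*(b - 2), (b - 3)*(b - 2)) = b - 2
(2) = gcd((n - 7)*(n - 5), (n - 7)*(n + 3)) = n - 7
(3) = k - 4*sqrt(2)
(4) = a - 7/2
(5) = w^2 + 5*w + 6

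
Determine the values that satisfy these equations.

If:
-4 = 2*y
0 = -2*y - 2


Then:
No Solution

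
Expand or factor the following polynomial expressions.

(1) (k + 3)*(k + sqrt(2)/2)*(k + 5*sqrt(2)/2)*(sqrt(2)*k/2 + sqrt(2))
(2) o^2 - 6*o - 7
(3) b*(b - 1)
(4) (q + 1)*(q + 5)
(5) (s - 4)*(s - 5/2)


(1) = sqrt(2)*k^4/2 + 3*k^3 + 5*sqrt(2)*k^3/2 + 17*sqrt(2)*k^2/4 + 15*k^2 + 25*sqrt(2)*k/4 + 18*k + 15*sqrt(2)/2
(2) = (o - 7)*(o + 1)
(3) = b^2 - b
(4) = q^2 + 6*q + 5
(5) = s^2 - 13*s/2 + 10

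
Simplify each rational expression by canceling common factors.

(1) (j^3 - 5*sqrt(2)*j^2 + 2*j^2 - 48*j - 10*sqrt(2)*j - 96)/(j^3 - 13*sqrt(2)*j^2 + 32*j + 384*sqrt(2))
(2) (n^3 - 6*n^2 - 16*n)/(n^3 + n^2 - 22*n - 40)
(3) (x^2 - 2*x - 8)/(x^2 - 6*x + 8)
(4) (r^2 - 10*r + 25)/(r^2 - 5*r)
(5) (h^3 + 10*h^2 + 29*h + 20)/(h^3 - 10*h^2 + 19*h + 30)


(1) = (j + 2)/(j - 8*sqrt(2))
(2) = (n^2 - 8*n)/(n^2 - n - 20)
(3) = (x + 2)/(x - 2)
(4) = (r - 5)/r
(5) = (h^2 + 9*h + 20)/(h^2 - 11*h + 30)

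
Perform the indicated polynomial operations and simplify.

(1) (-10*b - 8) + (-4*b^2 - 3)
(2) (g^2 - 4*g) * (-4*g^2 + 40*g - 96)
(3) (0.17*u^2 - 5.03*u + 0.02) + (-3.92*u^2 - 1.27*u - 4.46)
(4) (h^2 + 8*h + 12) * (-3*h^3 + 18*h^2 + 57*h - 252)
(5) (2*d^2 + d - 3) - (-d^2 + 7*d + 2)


(1) = -4*b^2 - 10*b - 11
(2) = -4*g^4 + 56*g^3 - 256*g^2 + 384*g
(3) = -3.75*u^2 - 6.3*u - 4.44
(4) = -3*h^5 - 6*h^4 + 165*h^3 + 420*h^2 - 1332*h - 3024
(5) = 3*d^2 - 6*d - 5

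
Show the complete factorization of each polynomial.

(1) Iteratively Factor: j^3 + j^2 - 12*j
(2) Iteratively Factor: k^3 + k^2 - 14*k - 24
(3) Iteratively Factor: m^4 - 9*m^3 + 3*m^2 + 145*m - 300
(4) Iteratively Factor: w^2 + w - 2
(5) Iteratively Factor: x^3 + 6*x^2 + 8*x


(1) = (j + 4)*(j^2 - 3*j) = j*(j + 4)*(j - 3)
(2) = (k + 3)*(k^2 - 2*k - 8) = (k - 4)*(k + 3)*(k + 2)
(3) = (m - 5)*(m^3 - 4*m^2 - 17*m + 60) = (m - 5)*(m - 3)*(m^2 - m - 20) = (m - 5)^2*(m - 3)*(m + 4)
(4) = (w + 2)*(w - 1)
(5) = (x + 2)*(x^2 + 4*x) = (x + 2)*(x + 4)*(x)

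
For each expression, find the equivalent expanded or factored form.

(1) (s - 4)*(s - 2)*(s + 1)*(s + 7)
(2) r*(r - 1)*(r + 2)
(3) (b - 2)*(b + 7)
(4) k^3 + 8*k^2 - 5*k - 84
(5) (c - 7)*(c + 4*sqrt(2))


(1) = s^4 + 2*s^3 - 33*s^2 + 22*s + 56
(2) = r^3 + r^2 - 2*r
(3) = b^2 + 5*b - 14
(4) = (k - 3)*(k + 4)*(k + 7)
(5) = c^2 - 7*c + 4*sqrt(2)*c - 28*sqrt(2)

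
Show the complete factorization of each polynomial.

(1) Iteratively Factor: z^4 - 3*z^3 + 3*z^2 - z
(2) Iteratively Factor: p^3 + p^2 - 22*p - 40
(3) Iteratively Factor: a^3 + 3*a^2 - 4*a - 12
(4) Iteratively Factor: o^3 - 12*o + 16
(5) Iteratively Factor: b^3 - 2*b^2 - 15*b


(1) = (z - 1)*(z^3 - 2*z^2 + z) = z*(z - 1)*(z^2 - 2*z + 1) = z*(z - 1)^2*(z - 1)
(2) = (p + 2)*(p^2 - p - 20) = (p + 2)*(p + 4)*(p - 5)
(3) = (a - 2)*(a^2 + 5*a + 6) = (a - 2)*(a + 2)*(a + 3)
(4) = (o - 2)*(o^2 + 2*o - 8) = (o - 2)^2*(o + 4)
(5) = (b - 5)*(b^2 + 3*b) = (b - 5)*(b + 3)*(b)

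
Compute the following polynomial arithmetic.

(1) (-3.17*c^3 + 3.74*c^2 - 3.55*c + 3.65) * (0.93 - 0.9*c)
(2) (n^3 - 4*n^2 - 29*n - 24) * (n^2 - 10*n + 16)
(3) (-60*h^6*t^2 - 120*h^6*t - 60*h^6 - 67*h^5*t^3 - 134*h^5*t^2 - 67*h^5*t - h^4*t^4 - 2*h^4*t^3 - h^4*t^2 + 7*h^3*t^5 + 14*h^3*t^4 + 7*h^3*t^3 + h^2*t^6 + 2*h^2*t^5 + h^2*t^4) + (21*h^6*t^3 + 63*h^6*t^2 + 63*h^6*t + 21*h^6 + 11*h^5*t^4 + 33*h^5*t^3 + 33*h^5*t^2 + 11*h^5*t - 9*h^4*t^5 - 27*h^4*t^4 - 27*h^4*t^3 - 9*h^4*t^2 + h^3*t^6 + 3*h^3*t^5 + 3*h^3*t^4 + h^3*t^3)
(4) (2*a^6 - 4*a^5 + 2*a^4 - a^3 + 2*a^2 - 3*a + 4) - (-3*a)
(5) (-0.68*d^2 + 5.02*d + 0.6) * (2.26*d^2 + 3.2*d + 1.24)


(1) = 2.853*c^4 - 6.3141*c^3 + 6.6732*c^2 - 6.5865*c + 3.3945
(2) = n^5 - 14*n^4 + 27*n^3 + 202*n^2 - 224*n - 384
(3) = 21*h^6*t^3 + 3*h^6*t^2 - 57*h^6*t - 39*h^6 + 11*h^5*t^4 - 34*h^5*t^3 - 101*h^5*t^2 - 56*h^5*t - 9*h^4*t^5 - 28*h^4*t^4 - 29*h^4*t^3 - 10*h^4*t^2 + h^3*t^6 + 10*h^3*t^5 + 17*h^3*t^4 + 8*h^3*t^3 + h^2*t^6 + 2*h^2*t^5 + h^2*t^4
(4) = 2*a^6 - 4*a^5 + 2*a^4 - a^3 + 2*a^2 + 4
(5) = -1.5368*d^4 + 9.1692*d^3 + 16.5768*d^2 + 8.1448*d + 0.744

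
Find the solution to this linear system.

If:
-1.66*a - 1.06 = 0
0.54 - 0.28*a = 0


Then:
No Solution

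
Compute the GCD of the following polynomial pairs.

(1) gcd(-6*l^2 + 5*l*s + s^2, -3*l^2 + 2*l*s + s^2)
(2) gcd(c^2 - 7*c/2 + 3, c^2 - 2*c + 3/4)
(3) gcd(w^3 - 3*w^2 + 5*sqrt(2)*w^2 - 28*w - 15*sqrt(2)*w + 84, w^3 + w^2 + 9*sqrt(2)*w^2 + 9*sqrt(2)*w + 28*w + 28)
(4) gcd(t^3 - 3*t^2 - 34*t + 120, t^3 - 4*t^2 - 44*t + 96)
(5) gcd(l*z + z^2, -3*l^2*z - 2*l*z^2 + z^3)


(1) = -l + s
(2) = gcd((c - 2)*(c - 3/2), (c - 3/2)*(c - 1/2)) = c - 3/2
(3) = w + 7*sqrt(2)
(4) = t + 6
(5) = gcd(z*(l + z), z*(-3*l + z)*(l + z)) = l*z + z^2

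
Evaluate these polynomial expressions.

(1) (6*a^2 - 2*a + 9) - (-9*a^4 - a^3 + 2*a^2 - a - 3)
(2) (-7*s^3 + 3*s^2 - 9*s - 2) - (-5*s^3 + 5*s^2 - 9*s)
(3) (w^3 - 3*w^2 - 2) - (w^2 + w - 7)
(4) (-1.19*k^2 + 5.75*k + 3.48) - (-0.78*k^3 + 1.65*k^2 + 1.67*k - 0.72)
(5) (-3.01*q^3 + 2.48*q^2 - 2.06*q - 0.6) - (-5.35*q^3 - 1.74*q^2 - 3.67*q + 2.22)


(1) = 9*a^4 + a^3 + 4*a^2 - a + 12
(2) = -2*s^3 - 2*s^2 - 2
(3) = w^3 - 4*w^2 - w + 5
(4) = 0.78*k^3 - 2.84*k^2 + 4.08*k + 4.2
(5) = 2.34*q^3 + 4.22*q^2 + 1.61*q - 2.82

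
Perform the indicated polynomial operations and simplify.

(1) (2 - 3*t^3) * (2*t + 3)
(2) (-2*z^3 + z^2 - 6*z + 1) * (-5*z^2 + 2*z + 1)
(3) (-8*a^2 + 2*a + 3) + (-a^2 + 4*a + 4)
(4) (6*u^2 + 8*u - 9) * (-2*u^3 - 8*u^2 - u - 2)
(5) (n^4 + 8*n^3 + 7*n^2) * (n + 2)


(1) = -6*t^4 - 9*t^3 + 4*t + 6
(2) = 10*z^5 - 9*z^4 + 30*z^3 - 16*z^2 - 4*z + 1
(3) = -9*a^2 + 6*a + 7
(4) = -12*u^5 - 64*u^4 - 52*u^3 + 52*u^2 - 7*u + 18
(5) = n^5 + 10*n^4 + 23*n^3 + 14*n^2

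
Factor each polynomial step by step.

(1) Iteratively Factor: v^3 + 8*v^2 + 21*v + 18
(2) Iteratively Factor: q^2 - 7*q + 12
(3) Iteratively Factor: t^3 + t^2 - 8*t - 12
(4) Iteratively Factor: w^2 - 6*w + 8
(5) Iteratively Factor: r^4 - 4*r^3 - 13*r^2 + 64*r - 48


(1) = (v + 3)*(v^2 + 5*v + 6) = (v + 3)^2*(v + 2)
(2) = (q - 3)*(q - 4)
(3) = (t - 3)*(t^2 + 4*t + 4) = (t - 3)*(t + 2)*(t + 2)
(4) = (w - 2)*(w - 4)
(5) = (r - 4)*(r^3 - 13*r + 12) = (r - 4)*(r + 4)*(r^2 - 4*r + 3) = (r - 4)*(r - 3)*(r + 4)*(r - 1)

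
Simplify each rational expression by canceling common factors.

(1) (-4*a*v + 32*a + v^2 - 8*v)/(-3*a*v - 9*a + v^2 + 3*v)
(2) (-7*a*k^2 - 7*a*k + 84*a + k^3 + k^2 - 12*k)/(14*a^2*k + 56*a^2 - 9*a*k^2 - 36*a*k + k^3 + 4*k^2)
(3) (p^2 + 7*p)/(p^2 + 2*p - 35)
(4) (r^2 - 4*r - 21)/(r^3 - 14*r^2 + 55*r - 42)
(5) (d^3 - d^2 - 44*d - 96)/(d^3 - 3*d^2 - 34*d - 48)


(1) = (-4*a*v + 32*a + v^2 - 8*v)/(-3*a*v - 9*a + v^2 + 3*v)
(2) = (3 - k)/(2*a - k)
(3) = p/(p - 5)
(4) = (r + 3)/(r^2 - 7*r + 6)
(5) = (d + 4)/(d + 2)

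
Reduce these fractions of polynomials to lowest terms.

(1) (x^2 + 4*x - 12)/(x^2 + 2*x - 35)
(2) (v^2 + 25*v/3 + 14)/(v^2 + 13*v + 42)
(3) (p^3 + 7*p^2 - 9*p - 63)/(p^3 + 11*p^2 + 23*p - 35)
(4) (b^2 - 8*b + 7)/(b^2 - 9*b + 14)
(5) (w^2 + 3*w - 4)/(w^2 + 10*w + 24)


(1) = (x^2 + 4*x - 12)/(x^2 + 2*x - 35)
(2) = (3*v + 7)/(3*v + 21)
(3) = (p^2 - 9)/(p^2 + 4*p - 5)
(4) = (b - 1)/(b - 2)
(5) = (w - 1)/(w + 6)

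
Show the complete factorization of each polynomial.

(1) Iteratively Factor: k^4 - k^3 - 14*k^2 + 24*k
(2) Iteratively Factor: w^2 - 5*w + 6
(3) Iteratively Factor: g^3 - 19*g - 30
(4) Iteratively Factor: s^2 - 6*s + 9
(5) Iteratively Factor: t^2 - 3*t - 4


(1) = (k - 3)*(k^3 + 2*k^2 - 8*k) = (k - 3)*(k - 2)*(k^2 + 4*k) = (k - 3)*(k - 2)*(k + 4)*(k)
(2) = (w - 2)*(w - 3)
(3) = (g - 5)*(g^2 + 5*g + 6) = (g - 5)*(g + 2)*(g + 3)
(4) = (s - 3)*(s - 3)
(5) = (t + 1)*(t - 4)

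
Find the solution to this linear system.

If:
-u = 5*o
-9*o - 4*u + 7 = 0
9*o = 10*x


Then:
o = -7/11
u = 35/11
x = -63/110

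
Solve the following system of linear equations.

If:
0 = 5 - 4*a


Then:
a = 5/4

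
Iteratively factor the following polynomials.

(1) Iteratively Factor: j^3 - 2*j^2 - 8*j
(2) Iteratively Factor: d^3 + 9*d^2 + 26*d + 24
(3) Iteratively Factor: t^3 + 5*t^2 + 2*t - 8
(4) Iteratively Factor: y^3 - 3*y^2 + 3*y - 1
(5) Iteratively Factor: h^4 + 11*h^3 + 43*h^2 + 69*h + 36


(1) = (j)*(j^2 - 2*j - 8) = j*(j - 4)*(j + 2)
(2) = (d + 4)*(d^2 + 5*d + 6) = (d + 3)*(d + 4)*(d + 2)
(3) = (t - 1)*(t^2 + 6*t + 8) = (t - 1)*(t + 2)*(t + 4)
(4) = (y - 1)*(y^2 - 2*y + 1) = (y - 1)^2*(y - 1)
(5) = (h + 3)*(h^3 + 8*h^2 + 19*h + 12) = (h + 1)*(h + 3)*(h^2 + 7*h + 12) = (h + 1)*(h + 3)*(h + 4)*(h + 3)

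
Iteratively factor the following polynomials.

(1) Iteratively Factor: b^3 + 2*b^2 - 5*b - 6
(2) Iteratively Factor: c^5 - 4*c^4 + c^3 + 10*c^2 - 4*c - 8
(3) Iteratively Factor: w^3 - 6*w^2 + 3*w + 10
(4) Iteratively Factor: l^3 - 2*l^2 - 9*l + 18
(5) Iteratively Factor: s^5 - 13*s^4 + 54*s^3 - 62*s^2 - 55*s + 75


(1) = (b - 2)*(b^2 + 4*b + 3) = (b - 2)*(b + 3)*(b + 1)
(2) = (c - 2)*(c^4 - 2*c^3 - 3*c^2 + 4*c + 4) = (c - 2)*(c + 1)*(c^3 - 3*c^2 + 4) = (c - 2)^2*(c + 1)*(c^2 - c - 2) = (c - 2)^2*(c + 1)^2*(c - 2)
(3) = (w - 2)*(w^2 - 4*w - 5) = (w - 5)*(w - 2)*(w + 1)
(4) = (l + 3)*(l^2 - 5*l + 6) = (l - 3)*(l + 3)*(l - 2)
(5) = (s + 1)*(s^4 - 14*s^3 + 68*s^2 - 130*s + 75) = (s - 5)*(s + 1)*(s^3 - 9*s^2 + 23*s - 15) = (s - 5)^2*(s + 1)*(s^2 - 4*s + 3) = (s - 5)^2*(s - 3)*(s + 1)*(s - 1)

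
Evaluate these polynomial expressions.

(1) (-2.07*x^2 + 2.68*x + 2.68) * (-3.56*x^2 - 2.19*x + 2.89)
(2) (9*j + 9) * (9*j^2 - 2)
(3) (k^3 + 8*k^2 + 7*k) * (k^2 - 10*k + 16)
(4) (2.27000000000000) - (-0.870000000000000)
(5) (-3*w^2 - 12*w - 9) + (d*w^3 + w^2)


(1) = 7.3692*x^4 - 5.0075*x^3 - 21.3923*x^2 + 1.876*x + 7.7452
(2) = 81*j^3 + 81*j^2 - 18*j - 18
(3) = k^5 - 2*k^4 - 57*k^3 + 58*k^2 + 112*k
(4) = 3.14000000000000
(5) = d*w^3 - 2*w^2 - 12*w - 9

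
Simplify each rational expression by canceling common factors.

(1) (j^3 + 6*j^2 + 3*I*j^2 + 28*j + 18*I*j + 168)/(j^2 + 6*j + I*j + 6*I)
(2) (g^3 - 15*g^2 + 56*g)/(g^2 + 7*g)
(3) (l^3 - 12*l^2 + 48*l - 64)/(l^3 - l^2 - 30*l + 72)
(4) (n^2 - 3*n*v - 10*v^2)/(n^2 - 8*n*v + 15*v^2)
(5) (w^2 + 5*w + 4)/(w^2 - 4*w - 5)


(1) = (j^2 + 3*I*j + 28)/(j + I)
(2) = (g^2 - 15*g + 56)/(g + 7)
(3) = (l^2 - 8*l + 16)/(l^2 + 3*l - 18)
(4) = (-n - 2*v)/(-n + 3*v)
(5) = (w + 4)/(w - 5)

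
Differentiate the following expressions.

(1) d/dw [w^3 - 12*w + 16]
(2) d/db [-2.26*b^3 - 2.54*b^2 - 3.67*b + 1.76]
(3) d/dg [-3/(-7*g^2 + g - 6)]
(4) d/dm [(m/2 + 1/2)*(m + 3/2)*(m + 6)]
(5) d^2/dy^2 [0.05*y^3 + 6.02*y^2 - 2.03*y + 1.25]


(1) = 3*w^2 - 12
(2) = -6.78*b^2 - 5.08*b - 3.67
(3) = 3*(1 - 14*g)/(7*g^2 - g + 6)^2
(4) = 3*m^2/2 + 17*m/2 + 33/4
(5) = 0.3*y + 12.04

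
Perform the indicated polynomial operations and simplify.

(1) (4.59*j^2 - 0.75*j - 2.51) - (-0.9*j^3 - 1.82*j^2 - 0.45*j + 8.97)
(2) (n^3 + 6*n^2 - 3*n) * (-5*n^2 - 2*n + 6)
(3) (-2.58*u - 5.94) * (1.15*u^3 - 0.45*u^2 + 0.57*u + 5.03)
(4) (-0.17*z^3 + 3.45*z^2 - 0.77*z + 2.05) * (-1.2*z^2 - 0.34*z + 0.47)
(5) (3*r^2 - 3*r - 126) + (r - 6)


(1) = 0.9*j^3 + 6.41*j^2 - 0.3*j - 11.48
(2) = -5*n^5 - 32*n^4 + 9*n^3 + 42*n^2 - 18*n
(3) = -2.967*u^4 - 5.67*u^3 + 1.2024*u^2 - 16.3632*u - 29.8782
(4) = 0.204*z^5 - 4.0822*z^4 - 0.3289*z^3 - 0.5767*z^2 - 1.0589*z + 0.9635
(5) = 3*r^2 - 2*r - 132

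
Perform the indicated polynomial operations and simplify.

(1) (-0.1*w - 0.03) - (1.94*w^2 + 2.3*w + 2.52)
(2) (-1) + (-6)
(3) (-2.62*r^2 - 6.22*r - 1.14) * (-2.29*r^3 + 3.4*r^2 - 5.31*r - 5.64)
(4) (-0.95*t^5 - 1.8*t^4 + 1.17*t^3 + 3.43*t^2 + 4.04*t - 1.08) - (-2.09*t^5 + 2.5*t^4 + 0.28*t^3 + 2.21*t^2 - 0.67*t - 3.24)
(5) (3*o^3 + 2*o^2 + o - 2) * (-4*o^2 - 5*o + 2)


(1) = -1.94*w^2 - 2.4*w - 2.55
(2) = -7
(3) = 5.9998*r^5 + 5.3358*r^4 - 4.6252*r^3 + 43.929*r^2 + 41.1342*r + 6.4296
(4) = 1.14*t^5 - 4.3*t^4 + 0.89*t^3 + 1.22*t^2 + 4.71*t + 2.16
(5) = -12*o^5 - 23*o^4 - 8*o^3 + 7*o^2 + 12*o - 4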